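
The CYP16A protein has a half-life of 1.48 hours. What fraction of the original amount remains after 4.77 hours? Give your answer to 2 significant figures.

n = 4.77/1.48 ≈ 3.223 half-lives.
Fraction remaining = (1/2)^3.223 ≈ 0.1071.

0.11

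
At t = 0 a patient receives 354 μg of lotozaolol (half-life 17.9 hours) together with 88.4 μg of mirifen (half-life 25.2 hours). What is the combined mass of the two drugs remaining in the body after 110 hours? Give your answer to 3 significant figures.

9.29 μg

lotozaolol: 354 × (1/2)^(110/17.9) = 354 × (1/2)^6.1453 ≈ 5.0015 μg.
mirifen: 88.4 × (1/2)^(110/25.2) = 88.4 × (1/2)^4.3651 ≈ 4.2898 μg.
Total = 5.0015 + 4.2898 ≈ 9.2912 μg.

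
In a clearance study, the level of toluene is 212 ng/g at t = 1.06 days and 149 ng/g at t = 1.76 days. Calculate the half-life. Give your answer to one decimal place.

1.4 days

Over Δt = 1.76 − 1.06 = 0.7 days, the level fell by a factor of 212/149 ≈ 1.4228.
n = log₂(1.4228) ≈ 0.50875 half-lives, so t½ = 0.7/0.50875 ≈ 1.3759 days.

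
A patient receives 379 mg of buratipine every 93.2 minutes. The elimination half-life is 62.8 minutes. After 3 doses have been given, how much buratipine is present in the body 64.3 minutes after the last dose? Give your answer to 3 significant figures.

The 3 doses were given 250.7, 157.5, 64.3 minutes ago.
Total = 379·(1/2)^(250.7/62.8) + 379·(1/2)^(157.5/62.8) + 379·(1/2)^(64.3/62.8)
      = 23.819 + 66.63 + 186.39 ≈ 276.84 mg.

277 mg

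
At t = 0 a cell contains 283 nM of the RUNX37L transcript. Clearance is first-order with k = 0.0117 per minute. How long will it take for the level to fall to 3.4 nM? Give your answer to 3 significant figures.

t½ = ln 2 / k = 0.69315 / 0.0117 ≈ 59.243 minutes.
Fraction remaining = 3.4/283 ≈ 0.012014.
n = log₂(283/3.4) = ln(83.235)/ln 2 ≈ 6.3791 half-lives.
t = n × t½ = 6.3791 × 59.243 ≈ 377.92 minutes.

378 minutes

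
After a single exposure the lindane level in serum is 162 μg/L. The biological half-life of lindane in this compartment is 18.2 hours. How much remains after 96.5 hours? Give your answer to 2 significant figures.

4.1 μg/L

Number of half-lives: n = 96.5/18.2 ≈ 5.3022.
Remaining = 162 × (1/2)^5.3022 = 162 × 0.025344 ≈ 4.1058 μg/L.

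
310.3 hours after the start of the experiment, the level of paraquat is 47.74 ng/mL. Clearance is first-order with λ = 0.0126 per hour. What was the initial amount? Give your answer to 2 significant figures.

t½ = ln 2 / λ = 0.69315 / 0.0126 ≈ 55.012 hours.
Number of half-lives elapsed: n = 310.3/55.012 ≈ 5.6406.
A₀ = A × 2^n = 47.74 × 2^5.6406 = 47.74 × 49.888 ≈ 2381.7 ng/mL.

2400 ng/mL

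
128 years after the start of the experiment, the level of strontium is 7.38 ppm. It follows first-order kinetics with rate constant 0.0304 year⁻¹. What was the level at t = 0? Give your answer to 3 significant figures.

t½ = ln 2 / λ = 0.69315 / 0.0304 ≈ 22.801 years.
Number of half-lives elapsed: n = 128/22.801 ≈ 5.6138.
A₀ = A × 2^n = 7.38 × 2^5.6138 = 7.38 × 48.97 ≈ 361.4 ppm.

361 ppm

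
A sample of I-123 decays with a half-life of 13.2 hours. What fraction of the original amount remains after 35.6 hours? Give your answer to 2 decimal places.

0.15

n = 35.6/13.2 ≈ 2.697 half-lives.
Fraction remaining = (1/2)^2.697 ≈ 0.15422.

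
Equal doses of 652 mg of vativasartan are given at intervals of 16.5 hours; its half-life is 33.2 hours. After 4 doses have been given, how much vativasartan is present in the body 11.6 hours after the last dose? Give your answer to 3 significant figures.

The 4 doses were given 61.1, 44.6, 28.1, 11.6 hours ago.
Total = 652·(1/2)^(61.1/33.2) + 652·(1/2)^(44.6/33.2) + 652·(1/2)^(28.1/33.2) + 652·(1/2)^(11.6/33.2)
      = 182.07 + 256.95 + 362.63 + 511.76 ≈ 1313.4 mg.

1310 mg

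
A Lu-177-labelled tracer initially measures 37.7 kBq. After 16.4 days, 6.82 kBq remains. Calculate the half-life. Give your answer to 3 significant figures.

6.65 days

A/A₀ = 6.82/37.7 ≈ 0.1809.
n = log₂(5.5279) ≈ 2.4667 half-lives elapsed in 16.4 days.
t½ = 16.4/2.4667 ≈ 6.6485 days.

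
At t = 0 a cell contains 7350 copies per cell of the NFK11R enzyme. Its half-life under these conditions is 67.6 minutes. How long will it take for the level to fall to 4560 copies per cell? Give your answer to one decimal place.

46.6 minutes

Fraction remaining = 4560/7350 ≈ 0.62041.
n = log₂(7350/4560) = ln(1.6118)/ln 2 ≈ 0.68871 half-lives.
t = n × t½ = 0.68871 × 67.6 ≈ 46.557 minutes.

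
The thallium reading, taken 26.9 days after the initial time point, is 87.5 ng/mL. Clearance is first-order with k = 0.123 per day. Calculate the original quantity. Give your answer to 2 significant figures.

t½ = ln 2 / k = 0.69315 / 0.123 ≈ 5.6353 days.
Number of half-lives elapsed: n = 26.9/5.6353 ≈ 4.7734.
A₀ = A × 2^n = 87.5 × 2^4.7734 = 87.5 × 27.35 ≈ 2393.1 ng/mL.

2400 ng/mL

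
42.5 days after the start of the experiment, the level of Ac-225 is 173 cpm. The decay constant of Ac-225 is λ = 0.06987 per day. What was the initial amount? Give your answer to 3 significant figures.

3370 cpm

t½ = ln 2 / λ = 0.69315 / 0.06987 ≈ 9.9205 days.
Number of half-lives elapsed: n = 42.5/9.9205 ≈ 4.284.
A₀ = A × 2^n = 173 × 2^4.284 = 173 × 19.482 ≈ 3370.3 cpm.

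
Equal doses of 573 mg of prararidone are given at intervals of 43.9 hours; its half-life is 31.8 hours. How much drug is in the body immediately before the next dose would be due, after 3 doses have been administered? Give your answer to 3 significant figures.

The 3 doses were given 131.7, 87.8, 43.9 hours ago.
Total = 573·(1/2)^(131.7/31.8) + 573·(1/2)^(87.8/31.8) + 573·(1/2)^(43.9/31.8)
      = 32.467 + 84.53 + 220.08 ≈ 337.08 mg.

337 mg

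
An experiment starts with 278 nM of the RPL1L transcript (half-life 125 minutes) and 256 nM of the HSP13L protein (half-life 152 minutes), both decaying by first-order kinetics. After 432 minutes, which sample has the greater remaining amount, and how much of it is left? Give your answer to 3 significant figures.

HSP13L protein, 35.7 nM

RPL1L transcript: 278 × (1/2)^3.456 ≈ 25.333 nM.
HSP13L protein: 256 × (1/2)^2.8421 ≈ 35.701 nM.
HSP13L protein has more remaining, at ≈ 35.701 nM.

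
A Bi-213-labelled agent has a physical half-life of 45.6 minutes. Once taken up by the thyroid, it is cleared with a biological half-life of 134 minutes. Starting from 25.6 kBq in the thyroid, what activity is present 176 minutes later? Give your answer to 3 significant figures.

0.710 kBq

1/t_eff = 1/t_phys + 1/t_biol = 1/45.6 + 1/134 = 0.029393 per minute.
t_eff = 45.6 × 134 / (45.6 + 134) ≈ 34.022 minutes.
Remaining = 25.6 × (1/2)^(176/34.022) = 25.6 × (1/2)^5.1731 ≈ 0.70956 kBq.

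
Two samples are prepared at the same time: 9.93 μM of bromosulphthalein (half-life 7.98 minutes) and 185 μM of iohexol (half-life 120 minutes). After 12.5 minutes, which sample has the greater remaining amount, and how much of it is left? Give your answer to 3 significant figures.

bromosulphthalein: 9.93 × (1/2)^1.5664 ≈ 3.3528 μM.
iohexol: 185 × (1/2)^0.10417 ≈ 172.11 μM.
Iohexol has more remaining, at ≈ 172.11 μM.

iohexol, 172 μM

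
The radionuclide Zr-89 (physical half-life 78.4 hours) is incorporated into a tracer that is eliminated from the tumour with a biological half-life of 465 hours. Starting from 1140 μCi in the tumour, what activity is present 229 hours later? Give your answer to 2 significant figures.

1/t_eff = 1/t_phys + 1/t_biol = 1/78.4 + 1/465 = 0.014906 per hour.
t_eff = 78.4 × 465 / (78.4 + 465) ≈ 67.089 hours.
Remaining = 1140 × (1/2)^(229/67.089) = 1140 × (1/2)^3.4134 ≈ 107 μCi.

110 μCi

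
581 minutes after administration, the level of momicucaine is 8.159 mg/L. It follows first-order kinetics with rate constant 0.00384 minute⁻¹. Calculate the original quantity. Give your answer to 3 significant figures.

76.0 mg/L

t½ = ln 2 / k = 0.69315 / 0.00384 ≈ 180.51 minutes.
Number of half-lives elapsed: n = 581/180.51 ≈ 3.2187.
A₀ = A × 2^n = 8.159 × 2^3.2187 = 8.159 × 9.3095 ≈ 75.957 mg/L.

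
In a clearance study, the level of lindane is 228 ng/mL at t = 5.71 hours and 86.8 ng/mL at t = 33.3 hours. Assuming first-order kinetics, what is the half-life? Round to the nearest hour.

20 hours

Over Δt = 33.3 − 5.71 = 27.59 hours, the level fell by a factor of 228/86.8 ≈ 2.6267.
n = log₂(2.6267) ≈ 1.3933 half-lives, so t½ = 27.59/1.3933 ≈ 19.802 hours.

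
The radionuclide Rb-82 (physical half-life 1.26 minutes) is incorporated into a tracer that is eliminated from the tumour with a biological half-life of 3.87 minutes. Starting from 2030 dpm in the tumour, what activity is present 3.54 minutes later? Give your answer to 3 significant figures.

154 dpm

1/t_eff = 1/t_phys + 1/t_biol = 1/1.26 + 1/3.87 = 1.052 per minute.
t_eff = 1.26 × 3.87 / (1.26 + 3.87) ≈ 0.95053 minutes.
Remaining = 2030 × (1/2)^(3.54/0.95053) = 2030 × (1/2)^3.7243 ≈ 153.6 dpm.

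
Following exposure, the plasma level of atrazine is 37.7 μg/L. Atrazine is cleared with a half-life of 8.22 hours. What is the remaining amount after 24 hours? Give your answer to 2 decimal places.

4.98 μg/L

Number of half-lives: n = 24/8.22 ≈ 2.9197.
Remaining = 37.7 × (1/2)^2.9197 = 37.7 × 0.13215 ≈ 4.9822 μg/L.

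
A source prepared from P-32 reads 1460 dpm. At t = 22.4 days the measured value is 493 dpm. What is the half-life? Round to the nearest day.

A/A₀ = 493/1460 ≈ 0.33767.
n = log₂(2.9615) ≈ 1.5663 half-lives elapsed in 22.4 days.
t½ = 22.4/1.5663 ≈ 14.301 days.

14 days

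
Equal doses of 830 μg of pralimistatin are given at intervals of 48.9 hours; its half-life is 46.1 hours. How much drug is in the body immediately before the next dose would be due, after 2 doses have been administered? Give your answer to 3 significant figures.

589 μg

The 2 doses were given 97.8, 48.9 hours ago.
Total = 830·(1/2)^(97.8/46.1) + 830·(1/2)^(48.9/46.1)
      = 190.74 + 397.89 ≈ 588.63 μg.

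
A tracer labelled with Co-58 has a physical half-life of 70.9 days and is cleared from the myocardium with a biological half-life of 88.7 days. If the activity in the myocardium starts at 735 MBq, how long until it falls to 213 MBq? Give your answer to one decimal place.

70.4 days

1/t_eff = 1/t_phys + 1/t_biol = 1/70.9 + 1/88.7 = 0.025378 per day.
t_eff = 70.9 × 88.7 / (70.9 + 88.7) ≈ 39.404 days.
n = log₂(735/213) ≈ 1.7869; t = 1.7869 × 39.404 ≈ 70.41 days.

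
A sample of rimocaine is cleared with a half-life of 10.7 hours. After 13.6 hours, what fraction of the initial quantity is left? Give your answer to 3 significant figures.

0.414

n = 13.6/10.7 ≈ 1.271 half-lives.
Fraction remaining = (1/2)^1.271 ≈ 0.41436.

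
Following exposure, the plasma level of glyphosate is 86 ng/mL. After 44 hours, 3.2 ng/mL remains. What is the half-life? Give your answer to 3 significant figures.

A/A₀ = 3.2/86 ≈ 0.037209.
n = log₂(26.875) ≈ 4.7482 half-lives elapsed in 44 hours.
t½ = 44/4.7482 ≈ 9.2667 hours.

9.27 hours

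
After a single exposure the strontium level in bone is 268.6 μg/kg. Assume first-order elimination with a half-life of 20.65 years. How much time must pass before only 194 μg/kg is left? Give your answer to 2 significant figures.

9.7 years

Fraction remaining = 194/268.6 ≈ 0.72226.
n = log₂(268.6/194) = ln(1.3845)/ln 2 ≈ 0.4694 half-lives.
t = n × t½ = 0.4694 × 20.65 ≈ 9.6932 years.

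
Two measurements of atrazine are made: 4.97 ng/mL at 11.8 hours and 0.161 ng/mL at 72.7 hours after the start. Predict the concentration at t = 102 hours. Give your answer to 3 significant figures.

Over Δt = 72.7 − 11.8 = 60.9 hours, the level fell by a factor of 4.97/0.161 ≈ 30.87.
n = log₂(30.87) ≈ 4.9481 half-lives, so t½ = 60.9/4.9481 ≈ 12.308 hours.
From t = 72.7 to t = 102: 0.161 × (1/2)^((102−72.7)/12.308) ≈ 0.030916 ng/mL.

0.0309 ng/mL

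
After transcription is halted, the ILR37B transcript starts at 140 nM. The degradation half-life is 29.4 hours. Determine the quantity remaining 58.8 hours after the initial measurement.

Elapsed time is 2 half-lives (58.8/29.4).
Each half-life halves the amount: 140 × (1/2)^2 = 140/4 = 35 nM.

35 nM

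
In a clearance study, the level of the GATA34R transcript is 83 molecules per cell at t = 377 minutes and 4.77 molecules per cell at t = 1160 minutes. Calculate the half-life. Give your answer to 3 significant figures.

Over Δt = 1160 − 377 = 783 minutes, the level fell by a factor of 83/4.77 ≈ 17.4.
n = log₂(17.4) ≈ 4.1211 half-lives, so t½ = 783/4.1211 ≈ 190 minutes.

190 minutes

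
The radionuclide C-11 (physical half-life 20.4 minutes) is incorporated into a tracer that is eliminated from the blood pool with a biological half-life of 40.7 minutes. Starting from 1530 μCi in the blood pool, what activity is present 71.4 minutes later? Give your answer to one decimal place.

1/t_eff = 1/t_phys + 1/t_biol = 1/20.4 + 1/40.7 = 0.07359 per minute.
t_eff = 20.4 × 40.7 / (20.4 + 40.7) ≈ 13.589 minutes.
Remaining = 1530 × (1/2)^(71.4/13.589) = 1530 × (1/2)^5.2543 ≈ 40.086 μCi.

40.1 μCi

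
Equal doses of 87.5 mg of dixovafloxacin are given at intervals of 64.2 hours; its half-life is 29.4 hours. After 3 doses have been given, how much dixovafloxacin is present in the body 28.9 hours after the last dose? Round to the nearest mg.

56 mg

The 3 doses were given 157.3, 93.1, 28.9 hours ago.
Total = 87.5·(1/2)^(157.3/29.4) + 87.5·(1/2)^(93.1/29.4) + 87.5·(1/2)^(28.9/29.4)
      = 2.1448 + 9.7442 + 44.269 ≈ 56.158 mg.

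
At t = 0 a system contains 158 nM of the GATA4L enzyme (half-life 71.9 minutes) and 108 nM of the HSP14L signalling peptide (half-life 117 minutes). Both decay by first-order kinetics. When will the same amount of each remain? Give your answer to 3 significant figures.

Set 158·(1/2)^(t/71.9) = 108·(1/2)^(t/117).
Taking log₂: log₂(158/108) = t·(1/71.9 − 1/117).
log₂(1.463) = 0.54889; 1/71.9 − 1/117 = 0.0053612.
t = 0.54889 / 0.0053612 ≈ 102.38 minutes.

102 minutes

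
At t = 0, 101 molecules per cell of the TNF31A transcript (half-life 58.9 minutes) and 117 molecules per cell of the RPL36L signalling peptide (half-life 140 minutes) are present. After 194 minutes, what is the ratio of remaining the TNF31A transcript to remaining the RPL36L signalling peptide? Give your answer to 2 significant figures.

0.23

TNF31A transcript: 101 × (1/2)^(194/58.9) = 101 × (1/2)^3.2937 ≈ 10.299 molecules per cell.
RPL36L signalling peptide: 117 × (1/2)^(194/140) = 117 × (1/2)^1.3857 ≈ 44.776 molecules per cell.
Ratio ≈ 10.299 / 44.776 ≈ 0.23002.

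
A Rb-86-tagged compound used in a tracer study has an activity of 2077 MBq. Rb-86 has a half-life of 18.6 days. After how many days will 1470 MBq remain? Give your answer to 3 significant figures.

Fraction remaining = 1470/2077 ≈ 0.70775.
n = log₂(2077/1470) = ln(1.4129)/ln 2 ≈ 0.49869 half-lives.
t = n × t½ = 0.49869 × 18.6 ≈ 9.2755 days.

9.28 days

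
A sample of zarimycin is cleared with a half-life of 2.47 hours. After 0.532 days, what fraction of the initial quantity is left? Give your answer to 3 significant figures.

0.532 days = 12.768 hours.
n = 12.768/2.47 ≈ 5.1692 half-lives.
Fraction remaining = (1/2)^5.1692 ≈ 0.027791.

0.0278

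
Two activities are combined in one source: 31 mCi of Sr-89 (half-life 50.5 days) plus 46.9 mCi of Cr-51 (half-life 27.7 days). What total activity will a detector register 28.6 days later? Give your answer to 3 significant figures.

Sr-89: 31 × (1/2)^(28.6/50.5) = 31 × (1/2)^0.56634 ≈ 20.935 mCi.
Cr-51: 46.9 × (1/2)^(28.6/27.7) = 46.9 × (1/2)^1.0325 ≈ 22.928 mCi.
Total = 20.935 + 22.928 ≈ 43.863 mCi.

43.9 mCi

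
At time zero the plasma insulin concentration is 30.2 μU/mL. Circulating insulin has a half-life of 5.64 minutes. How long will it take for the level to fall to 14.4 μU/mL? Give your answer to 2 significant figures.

Fraction remaining = 14.4/30.2 ≈ 0.47682.
n = log₂(30.2/14.4) = ln(2.0972)/ln 2 ≈ 1.0685 half-lives.
t = n × t½ = 1.0685 × 5.64 ≈ 6.0262 minutes.

6.0 minutes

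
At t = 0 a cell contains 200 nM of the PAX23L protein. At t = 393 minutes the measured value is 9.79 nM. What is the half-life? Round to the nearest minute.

A/A₀ = 9.79/200 ≈ 0.04895.
n = log₂(20.429) ≈ 4.3525 half-lives elapsed in 393 minutes.
t½ = 393/4.3525 ≈ 90.292 minutes.

90 minutes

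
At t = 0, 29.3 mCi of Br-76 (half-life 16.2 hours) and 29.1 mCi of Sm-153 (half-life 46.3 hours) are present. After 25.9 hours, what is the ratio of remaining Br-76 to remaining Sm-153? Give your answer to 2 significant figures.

Br-76: 29.3 × (1/2)^(25.9/16.2) = 29.3 × (1/2)^1.5988 ≈ 9.6737 mCi.
Sm-153: 29.1 × (1/2)^(25.9/46.3) = 29.1 × (1/2)^0.5594 ≈ 19.747 mCi.
Ratio ≈ 9.6737 / 19.747 ≈ 0.48988.

0.49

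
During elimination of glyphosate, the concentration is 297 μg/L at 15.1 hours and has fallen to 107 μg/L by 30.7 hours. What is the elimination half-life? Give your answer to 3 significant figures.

Over Δt = 30.7 − 15.1 = 15.6 hours, the level fell by a factor of 297/107 ≈ 2.7757.
n = log₂(2.7757) ≈ 1.4729 half-lives, so t½ = 15.6/1.4729 ≈ 10.592 hours.

10.6 hours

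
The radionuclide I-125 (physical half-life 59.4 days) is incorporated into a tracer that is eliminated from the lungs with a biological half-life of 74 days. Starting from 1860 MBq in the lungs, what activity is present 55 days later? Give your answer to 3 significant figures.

585 MBq

1/t_eff = 1/t_phys + 1/t_biol = 1/59.4 + 1/74 = 0.030349 per day.
t_eff = 59.4 × 74 / (59.4 + 74) ≈ 32.951 days.
Remaining = 1860 × (1/2)^(55/32.951) = 1860 × (1/2)^1.6692 ≈ 584.85 MBq.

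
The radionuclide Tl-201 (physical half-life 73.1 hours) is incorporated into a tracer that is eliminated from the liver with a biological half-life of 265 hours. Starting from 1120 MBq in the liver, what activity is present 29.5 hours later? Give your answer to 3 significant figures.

784 MBq

1/t_eff = 1/t_phys + 1/t_biol = 1/73.1 + 1/265 = 0.017453 per hour.
t_eff = 73.1 × 265 / (73.1 + 265) ≈ 57.295 hours.
Remaining = 1120 × (1/2)^(29.5/57.295) = 1120 × (1/2)^0.51488 ≈ 783.83 MBq.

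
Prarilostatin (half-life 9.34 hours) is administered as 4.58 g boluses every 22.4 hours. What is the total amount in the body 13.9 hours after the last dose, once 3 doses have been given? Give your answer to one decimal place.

The 3 doses were given 58.7, 36.3, 13.9 hours ago.
Total = 4.58·(1/2)^(58.7/9.34) + 4.58·(1/2)^(36.3/9.34) + 4.58·(1/2)^(13.9/9.34)
      = 0.058743 + 0.30968 + 1.6325 ≈ 2.001 g.

2.0 g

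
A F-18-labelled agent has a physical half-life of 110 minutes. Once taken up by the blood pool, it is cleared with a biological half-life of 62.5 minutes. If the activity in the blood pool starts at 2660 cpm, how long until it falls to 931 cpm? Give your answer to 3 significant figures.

60.4 minutes

1/t_eff = 1/t_phys + 1/t_biol = 1/110 + 1/62.5 = 0.025091 per minute.
t_eff = 110 × 62.5 / (110 + 62.5) ≈ 39.855 minutes.
n = log₂(2660/931) ≈ 1.5146; t = 1.5146 × 39.855 ≈ 60.363 minutes.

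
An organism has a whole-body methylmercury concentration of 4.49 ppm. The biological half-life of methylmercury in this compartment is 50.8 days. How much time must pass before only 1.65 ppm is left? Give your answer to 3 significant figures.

Fraction remaining = 1.65/4.49 ≈ 0.36748.
n = log₂(4.49/1.65) = ln(2.7212)/ln 2 ≈ 1.4442 half-lives.
t = n × t½ = 1.4442 × 50.8 ≈ 73.368 days.

73.4 days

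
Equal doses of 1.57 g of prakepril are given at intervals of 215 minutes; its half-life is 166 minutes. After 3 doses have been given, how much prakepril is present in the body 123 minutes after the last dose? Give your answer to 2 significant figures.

The 3 doses were given 553, 338, 123 minutes ago.
Total = 1.57·(1/2)^(553/166) + 1.57·(1/2)^(338/166) + 1.57·(1/2)^(123/166)
      = 0.15598 + 0.38279 + 0.93939 ≈ 1.4782 g.

1.5 g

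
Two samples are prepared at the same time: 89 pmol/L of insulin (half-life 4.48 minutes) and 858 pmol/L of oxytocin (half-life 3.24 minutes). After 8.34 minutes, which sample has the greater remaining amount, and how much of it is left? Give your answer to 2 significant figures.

oxytocin, 140 pmol/L

insulin: 89 × (1/2)^1.8616 ≈ 24.49 pmol/L.
oxytocin: 858 × (1/2)^2.5741 ≈ 144.08 pmol/L.
Oxytocin has more remaining, at ≈ 144.08 pmol/L.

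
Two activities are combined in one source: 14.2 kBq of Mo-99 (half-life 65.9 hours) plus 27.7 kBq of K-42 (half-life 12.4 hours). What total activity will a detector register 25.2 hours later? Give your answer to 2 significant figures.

18 kBq

Mo-99: 14.2 × (1/2)^(25.2/65.9) = 14.2 × (1/2)^0.3824 ≈ 10.894 kBq.
K-42: 27.7 × (1/2)^(25.2/12.4) = 27.7 × (1/2)^2.0323 ≈ 6.7719 kBq.
Total = 10.894 + 6.7719 ≈ 17.666 kBq.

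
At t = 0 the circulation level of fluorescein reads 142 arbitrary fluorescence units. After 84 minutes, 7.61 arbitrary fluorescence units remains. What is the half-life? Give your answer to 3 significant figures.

A/A₀ = 7.61/142 ≈ 0.053592.
n = log₂(18.66) ≈ 4.2219 half-lives elapsed in 84 minutes.
t½ = 84/4.2219 ≈ 19.896 minutes.

19.9 minutes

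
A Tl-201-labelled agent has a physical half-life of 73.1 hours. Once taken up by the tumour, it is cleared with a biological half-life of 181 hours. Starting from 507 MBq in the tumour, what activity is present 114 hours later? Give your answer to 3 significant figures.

111 MBq

1/t_eff = 1/t_phys + 1/t_biol = 1/73.1 + 1/181 = 0.019205 per hour.
t_eff = 73.1 × 181 / (73.1 + 181) ≈ 52.07 hours.
Remaining = 507 × (1/2)^(114/52.07) = 507 × (1/2)^2.1893 ≈ 111.16 MBq.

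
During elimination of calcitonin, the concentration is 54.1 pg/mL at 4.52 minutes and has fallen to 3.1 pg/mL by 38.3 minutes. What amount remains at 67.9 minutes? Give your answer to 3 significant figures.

Over Δt = 38.3 − 4.52 = 33.78 minutes, the level fell by a factor of 54.1/3.1 ≈ 17.452.
n = log₂(17.452) ≈ 4.1253 half-lives, so t½ = 33.78/4.1253 ≈ 8.1885 minutes.
From t = 38.3 to t = 67.9: 3.1 × (1/2)^((67.9−38.3)/8.1885) ≈ 0.25304 pg/mL.

0.253 pg/mL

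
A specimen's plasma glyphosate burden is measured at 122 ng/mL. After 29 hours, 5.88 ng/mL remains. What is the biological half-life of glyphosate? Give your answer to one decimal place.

6.6 hours

A/A₀ = 5.88/122 ≈ 0.048197.
n = log₂(20.748) ≈ 4.3749 half-lives elapsed in 29 hours.
t½ = 29/4.3749 ≈ 6.6287 hours.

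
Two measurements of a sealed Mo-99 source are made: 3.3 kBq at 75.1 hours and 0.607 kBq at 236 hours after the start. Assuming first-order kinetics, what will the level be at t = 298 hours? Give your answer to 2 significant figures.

Over Δt = 236 − 75.1 = 160.9 hours, the level fell by a factor of 3.3/0.607 ≈ 5.4366.
n = log₂(5.4366) ≈ 2.4427 half-lives, so t½ = 160.9/2.4427 ≈ 65.87 hours.
From t = 236 to t = 298: 0.607 × (1/2)^((298−236)/65.87) ≈ 0.31611 kBq.

0.32 kBq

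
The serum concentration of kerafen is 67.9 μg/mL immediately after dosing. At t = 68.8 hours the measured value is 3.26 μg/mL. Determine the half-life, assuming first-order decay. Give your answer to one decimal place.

15.7 hours

A/A₀ = 3.26/67.9 ≈ 0.048012.
n = log₂(20.828) ≈ 4.3805 half-lives elapsed in 68.8 hours.
t½ = 68.8/4.3805 ≈ 15.706 hours.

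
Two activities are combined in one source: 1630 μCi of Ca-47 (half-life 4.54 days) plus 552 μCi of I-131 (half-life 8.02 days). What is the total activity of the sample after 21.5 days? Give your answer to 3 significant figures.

Ca-47: 1630 × (1/2)^(21.5/4.54) = 1630 × (1/2)^4.7357 ≈ 61.179 μCi.
I-131: 552 × (1/2)^(21.5/8.02) = 552 × (1/2)^2.6808 ≈ 86.087 μCi.
Total = 61.179 + 86.087 ≈ 147.27 μCi.

147 μCi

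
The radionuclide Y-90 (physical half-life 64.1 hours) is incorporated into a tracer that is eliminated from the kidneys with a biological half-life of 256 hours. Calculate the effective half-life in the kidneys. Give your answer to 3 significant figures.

1/t_eff = 1/t_phys + 1/t_biol = 1/64.1 + 1/256 = 0.019507 per hour.
t_eff = 64.1 × 256 / (64.1 + 256) ≈ 51.264 hours.

51.3 hours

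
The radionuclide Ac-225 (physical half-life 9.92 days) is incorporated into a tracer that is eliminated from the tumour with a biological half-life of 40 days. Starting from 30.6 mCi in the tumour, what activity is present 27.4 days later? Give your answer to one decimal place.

2.8 mCi

1/t_eff = 1/t_phys + 1/t_biol = 1/9.92 + 1/40 = 0.12581 per day.
t_eff = 9.92 × 40 / (9.92 + 40) ≈ 7.9487 days.
Remaining = 30.6 × (1/2)^(27.4/7.9487) = 30.6 × (1/2)^3.4471 ≈ 2.8057 mCi.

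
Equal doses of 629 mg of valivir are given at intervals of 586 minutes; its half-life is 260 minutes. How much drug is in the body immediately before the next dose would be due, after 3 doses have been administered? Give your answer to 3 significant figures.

The 3 doses were given 1758, 1172, 586 minutes ago.
Total = 629·(1/2)^(1758/260) + 629·(1/2)^(1172/260) + 629·(1/2)^(586/260)
      = 5.7973 + 27.65 + 131.88 ≈ 165.33 mg.

165 mg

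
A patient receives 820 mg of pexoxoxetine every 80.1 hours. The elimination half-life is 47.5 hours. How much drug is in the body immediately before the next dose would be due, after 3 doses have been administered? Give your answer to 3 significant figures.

The 3 doses were given 240.3, 160.2, 80.1 hours ago.
Total = 820·(1/2)^(240.3/47.5) + 820·(1/2)^(160.2/47.5) + 820·(1/2)^(80.1/47.5)
      = 24.599 + 79.168 + 254.79 ≈ 358.56 mg.

359 mg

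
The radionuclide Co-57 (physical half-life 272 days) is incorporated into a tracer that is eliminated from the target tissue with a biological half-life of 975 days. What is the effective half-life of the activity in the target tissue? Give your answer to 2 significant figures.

1/t_eff = 1/t_phys + 1/t_biol = 1/272 + 1/975 = 0.0047021 per day.
t_eff = 272 × 975 / (272 + 975) ≈ 212.67 days.

210 days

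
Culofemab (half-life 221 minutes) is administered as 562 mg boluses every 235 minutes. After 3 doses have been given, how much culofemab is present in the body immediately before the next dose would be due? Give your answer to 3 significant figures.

The 3 doses were given 705, 470, 235 minutes ago.
Total = 562·(1/2)^(705/221) + 562·(1/2)^(470/221) + 562·(1/2)^(235/221)
      = 61.58 + 128.69 + 268.93 ≈ 459.2 mg.

459 mg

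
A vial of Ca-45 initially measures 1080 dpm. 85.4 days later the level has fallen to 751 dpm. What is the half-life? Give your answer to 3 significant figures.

A/A₀ = 751/1080 ≈ 0.69537.
n = log₂(1.4381) ≈ 0.52415 half-lives elapsed in 85.4 days.
t½ = 85.4/0.52415 ≈ 162.93 days.

163 days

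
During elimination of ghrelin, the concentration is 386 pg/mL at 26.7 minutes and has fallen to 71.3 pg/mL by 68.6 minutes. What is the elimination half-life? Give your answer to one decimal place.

Over Δt = 68.6 − 26.7 = 41.9 minutes, the level fell by a factor of 386/71.3 ≈ 5.4137.
n = log₂(5.4137) ≈ 2.4366 half-lives, so t½ = 41.9/2.4366 ≈ 17.196 minutes.

17.2 minutes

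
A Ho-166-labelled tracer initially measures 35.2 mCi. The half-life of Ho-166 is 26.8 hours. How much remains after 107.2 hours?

2.2 mCi

Elapsed time is 4 half-lives (107.2/26.8).
Each half-life halves the amount: 35.2 × (1/2)^4 = 35.2/16 = 2.2 mCi.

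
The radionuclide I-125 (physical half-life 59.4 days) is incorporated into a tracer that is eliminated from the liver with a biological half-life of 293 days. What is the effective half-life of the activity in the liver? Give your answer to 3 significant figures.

49.4 days

1/t_eff = 1/t_phys + 1/t_biol = 1/59.4 + 1/293 = 0.020248 per day.
t_eff = 59.4 × 293 / (59.4 + 293) ≈ 49.388 days.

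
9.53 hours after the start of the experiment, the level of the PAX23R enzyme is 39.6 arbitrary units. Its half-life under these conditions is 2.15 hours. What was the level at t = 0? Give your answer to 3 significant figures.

855 arbitrary units

Number of half-lives elapsed: n = 9.53/2.15 ≈ 4.4326.
A₀ = A × 2^n = 39.6 × 2^4.4326 = 39.6 × 21.594 ≈ 855.12 arbitrary units.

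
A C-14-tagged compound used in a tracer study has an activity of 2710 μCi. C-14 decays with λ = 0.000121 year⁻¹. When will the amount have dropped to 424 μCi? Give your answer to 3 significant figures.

t½ = ln 2 / λ = 0.69315 / 0.000121 ≈ 5728.5 years.
Fraction remaining = 424/2710 ≈ 0.15646.
n = log₂(2710/424) = ln(6.3915)/ln 2 ≈ 2.6762 half-lives.
t = n × t½ = 2.6762 × 5728.5 ≈ 15330 years.

15300 years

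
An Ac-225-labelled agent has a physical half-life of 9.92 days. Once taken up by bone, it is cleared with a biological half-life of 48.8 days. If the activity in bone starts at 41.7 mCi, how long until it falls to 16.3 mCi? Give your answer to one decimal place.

11.2 days

1/t_eff = 1/t_phys + 1/t_biol = 1/9.92 + 1/48.8 = 0.1213 per day.
t_eff = 9.92 × 48.8 / (9.92 + 48.8) ≈ 8.2441 days.
n = log₂(41.7/16.3) ≈ 1.3552; t = 1.3552 × 8.2441 ≈ 11.172 days.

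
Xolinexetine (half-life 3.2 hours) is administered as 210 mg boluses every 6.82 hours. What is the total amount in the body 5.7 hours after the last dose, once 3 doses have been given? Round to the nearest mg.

The 3 doses were given 19.34, 12.52, 5.7 hours ago.
Total = 210·(1/2)^(19.34/3.2) + 210·(1/2)^(12.52/3.2) + 210·(1/2)^(5.7/3.2)
      = 3.1832 + 13.946 + 61.096 ≈ 78.224 mg.

78 mg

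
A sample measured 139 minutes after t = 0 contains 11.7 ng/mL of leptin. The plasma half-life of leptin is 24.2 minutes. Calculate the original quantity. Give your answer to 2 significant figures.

630 ng/mL

Number of half-lives elapsed: n = 139/24.2 ≈ 5.7438.
A₀ = A × 2^n = 11.7 × 2^5.7438 = 11.7 × 53.587 ≈ 626.96 ng/mL.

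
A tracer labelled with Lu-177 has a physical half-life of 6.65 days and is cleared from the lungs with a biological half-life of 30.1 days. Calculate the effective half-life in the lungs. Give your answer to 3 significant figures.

5.45 days

1/t_eff = 1/t_phys + 1/t_biol = 1/6.65 + 1/30.1 = 0.1836 per day.
t_eff = 6.65 × 30.1 / (6.65 + 30.1) ≈ 5.4467 days.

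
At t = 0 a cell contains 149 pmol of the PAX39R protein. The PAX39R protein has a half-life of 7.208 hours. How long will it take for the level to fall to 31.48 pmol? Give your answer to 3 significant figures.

Fraction remaining = 31.48/149 ≈ 0.21128.
n = log₂(149/31.48) = ln(4.7332)/ln 2 ≈ 2.2428 half-lives.
t = n × t½ = 2.2428 × 7.208 ≈ 16.166 hours.

16.2 hours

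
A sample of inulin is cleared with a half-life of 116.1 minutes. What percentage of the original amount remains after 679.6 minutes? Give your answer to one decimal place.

1.7%

n = 679.6/116.1 ≈ 5.8536 half-lives.
Fraction remaining = (1/2)^5.8536 ≈ 0.017294, i.e. 1.7294%.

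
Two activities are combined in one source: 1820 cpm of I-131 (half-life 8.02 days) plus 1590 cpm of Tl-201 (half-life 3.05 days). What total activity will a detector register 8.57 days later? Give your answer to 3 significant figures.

1090 cpm

I-131: 1820 × (1/2)^(8.57/8.02) = 1820 × (1/2)^1.0686 ≈ 867.76 cpm.
Tl-201: 1590 × (1/2)^(8.57/3.05) = 1590 × (1/2)^2.8098 ≈ 226.75 cpm.
Total = 867.76 + 226.75 ≈ 1094.5 cpm.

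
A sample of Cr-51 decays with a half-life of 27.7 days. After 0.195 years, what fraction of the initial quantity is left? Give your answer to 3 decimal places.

0.195 years = 71.175 days.
n = 71.175/27.7 ≈ 2.5695 half-lives.
Fraction remaining = (1/2)^2.5695 ≈ 0.16846.

0.168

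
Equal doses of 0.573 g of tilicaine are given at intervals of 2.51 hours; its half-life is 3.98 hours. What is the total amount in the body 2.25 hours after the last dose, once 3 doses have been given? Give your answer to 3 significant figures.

0.799 g

The 3 doses were given 7.27, 4.76, 2.25 hours ago.
Total = 0.573·(1/2)^(7.27/3.98) + 0.573·(1/2)^(4.76/3.98) + 0.573·(1/2)^(2.25/3.98)
      = 0.16154 + 0.25011 + 0.38723 ≈ 0.79888 g.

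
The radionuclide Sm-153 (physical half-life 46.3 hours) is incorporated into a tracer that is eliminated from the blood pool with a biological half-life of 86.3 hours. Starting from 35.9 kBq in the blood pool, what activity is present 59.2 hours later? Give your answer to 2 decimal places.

9.20 kBq

1/t_eff = 1/t_phys + 1/t_biol = 1/46.3 + 1/86.3 = 0.033186 per hour.
t_eff = 46.3 × 86.3 / (46.3 + 86.3) ≈ 30.133 hours.
Remaining = 35.9 × (1/2)^(59.2/30.133) = 35.9 × (1/2)^1.9646 ≈ 9.198 kBq.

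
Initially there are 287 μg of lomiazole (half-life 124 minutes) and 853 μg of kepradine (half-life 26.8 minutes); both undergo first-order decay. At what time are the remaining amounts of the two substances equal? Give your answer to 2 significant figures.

Set 287·(1/2)^(t/124) = 853·(1/2)^(t/26.8).
Taking log₂: log₂(287/853) = t·(1/124 − 1/26.8).
log₂(0.33646) = -1.5715; 1/124 − 1/26.8 = -0.029249.
t = -1.5715 / -0.029249 ≈ 53.728 minutes.

54 minutes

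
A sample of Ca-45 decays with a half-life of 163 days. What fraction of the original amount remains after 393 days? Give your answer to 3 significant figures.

0.188

n = 393/163 ≈ 2.411 half-lives.
Fraction remaining = (1/2)^2.411 ≈ 0.18802.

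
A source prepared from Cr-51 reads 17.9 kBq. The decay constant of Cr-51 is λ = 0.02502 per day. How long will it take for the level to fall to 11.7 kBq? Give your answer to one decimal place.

t½ = ln 2 / λ = 0.69315 / 0.02502 ≈ 27.704 days.
Fraction remaining = 11.7/17.9 ≈ 0.65363.
n = log₂(17.9/11.7) = ln(1.5299)/ln 2 ≈ 0.61345 half-lives.
t = n × t½ = 0.61345 × 27.704 ≈ 16.995 days.

17.0 days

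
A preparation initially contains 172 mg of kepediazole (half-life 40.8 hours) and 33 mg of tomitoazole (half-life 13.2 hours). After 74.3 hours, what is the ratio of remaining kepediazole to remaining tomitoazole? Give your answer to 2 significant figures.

73

kepediazole: 172 × (1/2)^(74.3/40.8) = 172 × (1/2)^1.8211 ≈ 48.678 mg.
tomitoazole: 33 × (1/2)^(74.3/13.2) = 33 × (1/2)^5.6288 ≈ 0.66693 mg.
Ratio ≈ 48.678 / 0.66693 ≈ 72.988.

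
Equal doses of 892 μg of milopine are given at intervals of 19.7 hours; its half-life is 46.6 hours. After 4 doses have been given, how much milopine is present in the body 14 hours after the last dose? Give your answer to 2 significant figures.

2000 μg

The 4 doses were given 73.1, 53.4, 33.7, 14 hours ago.
Total = 892·(1/2)^(73.1/46.6) + 892·(1/2)^(53.4/46.6) + 892·(1/2)^(33.7/46.6) + 892·(1/2)^(14/46.6)
      = 300.71 + 403.1 + 540.34 + 724.31 ≈ 1968.5 μg.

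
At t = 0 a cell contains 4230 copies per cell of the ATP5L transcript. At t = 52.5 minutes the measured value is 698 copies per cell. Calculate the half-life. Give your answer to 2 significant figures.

A/A₀ = 698/4230 ≈ 0.16501.
n = log₂(6.0602) ≈ 2.5994 half-lives elapsed in 52.5 minutes.
t½ = 52.5/2.5994 ≈ 20.197 minutes.

20 minutes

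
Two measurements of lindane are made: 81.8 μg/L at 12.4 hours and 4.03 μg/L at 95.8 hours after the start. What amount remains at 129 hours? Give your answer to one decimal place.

Over Δt = 95.8 − 12.4 = 83.4 hours, the level fell by a factor of 81.8/4.03 ≈ 20.298.
n = log₂(20.298) ≈ 4.3432 half-lives, so t½ = 83.4/4.3432 ≈ 19.202 hours.
From t = 95.8 to t = 129: 4.03 × (1/2)^((129−95.8)/19.202) ≈ 1.2157 μg/L.

1.2 μg/L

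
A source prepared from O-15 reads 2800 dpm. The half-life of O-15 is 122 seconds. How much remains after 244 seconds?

Elapsed time is 2 half-lives (244/122).
Each half-life halves the amount: 2800 × (1/2)^2 = 2800/4 = 700 dpm.

700 dpm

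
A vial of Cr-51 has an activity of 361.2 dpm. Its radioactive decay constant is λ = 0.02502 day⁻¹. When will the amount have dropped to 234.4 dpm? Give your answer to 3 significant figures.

t½ = ln 2 / λ = 0.69315 / 0.02502 ≈ 27.704 days.
Fraction remaining = 234.4/361.2 ≈ 0.64895.
n = log₂(361.2/234.4) = ln(1.541)/ln 2 ≈ 0.62383 half-lives.
t = n × t½ = 0.62383 × 27.704 ≈ 17.282 days.

17.3 days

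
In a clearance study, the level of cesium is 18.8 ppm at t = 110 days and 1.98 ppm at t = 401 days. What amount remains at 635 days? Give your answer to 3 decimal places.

Over Δt = 401 − 110 = 291 days, the level fell by a factor of 18.8/1.98 ≈ 9.4949.
n = log₂(9.4949) ≈ 3.2472 half-lives, so t½ = 291/3.2472 ≈ 89.617 days.
From t = 401 to t = 635: 1.98 × (1/2)^((635−401)/89.617) ≈ 0.32407 ppm.

0.324 ppm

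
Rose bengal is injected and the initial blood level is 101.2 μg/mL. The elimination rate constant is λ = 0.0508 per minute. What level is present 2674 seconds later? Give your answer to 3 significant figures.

10.5 μg/mL

t½ = ln 2 / λ = 0.69315 / 0.0508 ≈ 13.645 minutes.
Convert the elapsed time: 2674 seconds = 44.5667 minutes.
Number of half-lives: n = 44.5667/13.645 ≈ 3.2662.
Remaining = 101.2 × (1/2)^3.2662 = 101.2 × 0.10394 ≈ 10.518 μg/mL.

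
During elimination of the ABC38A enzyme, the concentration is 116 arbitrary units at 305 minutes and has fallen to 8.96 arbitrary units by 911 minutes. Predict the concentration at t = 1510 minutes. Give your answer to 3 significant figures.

Over Δt = 911 − 305 = 606 minutes, the level fell by a factor of 116/8.96 ≈ 12.946.
n = log₂(12.946) ≈ 3.6945 half-lives, so t½ = 606/3.6945 ≈ 164.03 minutes.
From t = 911 to t = 1510: 8.96 × (1/2)^((1510−911)/164.03) ≈ 0.71286 arbitrary units.

0.713 arbitrary units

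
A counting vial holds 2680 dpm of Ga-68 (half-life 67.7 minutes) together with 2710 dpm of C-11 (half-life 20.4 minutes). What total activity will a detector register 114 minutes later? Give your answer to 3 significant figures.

Ga-68: 2680 × (1/2)^(114/67.7) = 2680 × (1/2)^1.6839 ≈ 834.12 dpm.
C-11: 2710 × (1/2)^(114/20.4) = 2710 × (1/2)^5.5882 ≈ 56.33 dpm.
Total = 834.12 + 56.33 ≈ 890.45 dpm.

890 dpm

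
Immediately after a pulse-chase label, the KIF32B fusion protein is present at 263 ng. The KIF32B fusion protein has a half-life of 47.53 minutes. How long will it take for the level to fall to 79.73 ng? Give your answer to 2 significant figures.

Fraction remaining = 79.73/263 ≈ 0.30316.
n = log₂(263/79.73) = ln(3.2986)/ln 2 ≈ 1.7219 half-lives.
t = n × t½ = 1.7219 × 47.53 ≈ 81.84 minutes.

82 minutes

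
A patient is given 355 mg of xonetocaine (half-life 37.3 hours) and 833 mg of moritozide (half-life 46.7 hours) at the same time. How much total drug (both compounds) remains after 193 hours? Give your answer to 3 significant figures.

xonetocaine: 355 × (1/2)^(193/37.3) = 355 × (1/2)^5.1743 ≈ 9.8315 mg.
moritozide: 833 × (1/2)^(193/46.7) = 833 × (1/2)^4.1328 ≈ 47.485 mg.
Total = 9.8315 + 47.485 ≈ 57.317 mg.

57.3 mg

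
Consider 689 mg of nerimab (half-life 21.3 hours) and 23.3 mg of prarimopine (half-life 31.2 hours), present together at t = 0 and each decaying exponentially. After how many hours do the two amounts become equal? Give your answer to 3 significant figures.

328 hours

Set 689·(1/2)^(t/21.3) = 23.3·(1/2)^(t/31.2).
Taking log₂: log₂(689/23.3) = t·(1/21.3 − 1/31.2).
log₂(29.571) = 4.8861; 1/21.3 − 1/31.2 = 0.014897.
t = 4.8861 / 0.014897 ≈ 327.99 hours.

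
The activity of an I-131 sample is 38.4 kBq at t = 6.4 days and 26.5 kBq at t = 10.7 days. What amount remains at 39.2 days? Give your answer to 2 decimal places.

2.27 kBq

Over Δt = 10.7 − 6.4 = 4.3 days, the level fell by a factor of 38.4/26.5 ≈ 1.4491.
n = log₂(1.4491) ≈ 0.53511 half-lives, so t½ = 4.3/0.53511 ≈ 8.0357 days.
From t = 10.7 to t = 39.2: 26.5 × (1/2)^((39.2−10.7)/8.0357) ≈ 2.2677 kBq.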